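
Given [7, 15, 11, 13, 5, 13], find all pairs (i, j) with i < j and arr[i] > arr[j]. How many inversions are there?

Finding inversions in [7, 15, 11, 13, 5, 13]:

(0, 4): arr[0]=7 > arr[4]=5
(1, 2): arr[1]=15 > arr[2]=11
(1, 3): arr[1]=15 > arr[3]=13
(1, 4): arr[1]=15 > arr[4]=5
(1, 5): arr[1]=15 > arr[5]=13
(2, 4): arr[2]=11 > arr[4]=5
(3, 4): arr[3]=13 > arr[4]=5

Total inversions: 7

The array has 7 inversion(s): (0,4), (1,2), (1,3), (1,4), (1,5), (2,4), (3,4). Each pair (i,j) satisfies i < j and arr[i] > arr[j].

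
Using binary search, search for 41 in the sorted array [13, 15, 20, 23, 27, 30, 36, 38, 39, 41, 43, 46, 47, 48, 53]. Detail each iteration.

Binary search for 41 in [13, 15, 20, 23, 27, 30, 36, 38, 39, 41, 43, 46, 47, 48, 53]:

lo=0, hi=14, mid=7, arr[mid]=38 -> 38 < 41, search right half
lo=8, hi=14, mid=11, arr[mid]=46 -> 46 > 41, search left half
lo=8, hi=10, mid=9, arr[mid]=41 -> Found target at index 9!

Binary search finds 41 at index 9 after 3 comparisons. The search repeatedly halves the search space by comparing with the middle element.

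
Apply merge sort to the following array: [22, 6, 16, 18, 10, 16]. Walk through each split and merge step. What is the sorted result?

Merge sort trace:

Split: [22, 6, 16, 18, 10, 16] -> [22, 6, 16] and [18, 10, 16]
  Split: [22, 6, 16] -> [22] and [6, 16]
    Split: [6, 16] -> [6] and [16]
    Merge: [6] + [16] -> [6, 16]
  Merge: [22] + [6, 16] -> [6, 16, 22]
  Split: [18, 10, 16] -> [18] and [10, 16]
    Split: [10, 16] -> [10] and [16]
    Merge: [10] + [16] -> [10, 16]
  Merge: [18] + [10, 16] -> [10, 16, 18]
Merge: [6, 16, 22] + [10, 16, 18] -> [6, 10, 16, 16, 18, 22]

Final sorted array: [6, 10, 16, 16, 18, 22]

The merge sort proceeds by recursively splitting the array and merging sorted halves.
After all merges, the sorted array is [6, 10, 16, 16, 18, 22].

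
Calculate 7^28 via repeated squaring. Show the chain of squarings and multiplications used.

Computing 7^28 by squaring (build up from 7^1; each line after the first costs one multiplication):

7^1 = 7
7^2 = (7^1)^2 = 7^2 = 49
7^3 = 7 * 7^2 = 7 * 49 = 343
7^6 = (7^3)^2 = 343^2 = 117649
7^7 = 7 * 7^6 = 7 * 117649 = 823543
7^14 = (7^7)^2 = 823543^2 = 678223072849
7^28 = (7^14)^2 = 678223072849^2 = 459986536544739960976801

Result: 459986536544739960976801
Multiplications needed: 6 (6 lines after 7^1)

7^28 = 459986536544739960976801. Using exponentiation by squaring, this requires 6 multiplications. The key idea: if the exponent is even, square the half-power; if odd, multiply by the base once.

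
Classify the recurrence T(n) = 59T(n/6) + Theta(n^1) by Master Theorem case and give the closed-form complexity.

Master Theorem for T(n) = 59T(n/6) + O(n^1):

a = 59, b = 6, c = 1
log_b(a) = log_6(59) = 2.2757

Case 1: c = 1 < log_6(59) = 2.2757
T(n) = O(n^(log_6 59))

For T(n) = 59T(n/6) + O(n^1): log_6(59) = 2.2757. This is Case 1 of the Master Theorem (c < log_b(a), work dominated by leaves), giving O(n^(log_6 59)).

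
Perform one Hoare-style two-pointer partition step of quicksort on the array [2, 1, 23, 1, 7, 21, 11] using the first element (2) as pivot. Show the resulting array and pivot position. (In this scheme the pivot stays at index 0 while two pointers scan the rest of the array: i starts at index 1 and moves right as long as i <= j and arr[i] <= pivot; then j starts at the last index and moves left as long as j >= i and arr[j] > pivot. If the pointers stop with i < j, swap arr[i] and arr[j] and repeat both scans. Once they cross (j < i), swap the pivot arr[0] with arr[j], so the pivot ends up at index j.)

Hoare-style two-pointer partition with pivot = 2:

Initial array: [2, 1, 23, 1, 7, 21, 11]

Pointers start at i = 1, j = 6.
i stops at index 2 (arr[2]=23 > 2), j stops at index 3 (arr[3]=1 <= 2): swap arr[2] and arr[3], array becomes [2, 1, 1, 23, 7, 21, 11]
i ends at 3, j ends at 2: the pointers have crossed (j < i), so scanning stops.

Swap pivot arr[0] with arr[2] to place pivot at position 2: [1, 1, 2, 23, 7, 21, 11]
Pivot position: 2

After partitioning with pivot 2, the array becomes [1, 1, 2, 23, 7, 21, 11]. The pivot is placed at index 2. All elements to the left of the pivot are <= 2, and all elements to the right are > 2.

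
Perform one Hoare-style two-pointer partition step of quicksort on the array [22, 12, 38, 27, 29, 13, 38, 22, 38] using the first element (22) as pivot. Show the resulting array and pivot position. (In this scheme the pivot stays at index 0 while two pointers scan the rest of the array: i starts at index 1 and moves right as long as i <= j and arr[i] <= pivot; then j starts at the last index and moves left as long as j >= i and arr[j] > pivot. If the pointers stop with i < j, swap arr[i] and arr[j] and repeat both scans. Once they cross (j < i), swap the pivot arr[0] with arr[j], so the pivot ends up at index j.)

Hoare-style two-pointer partition with pivot = 22:

Initial array: [22, 12, 38, 27, 29, 13, 38, 22, 38]

Pointers start at i = 1, j = 8.
i stops at index 2 (arr[2]=38 > 22), j stops at index 7 (arr[7]=22 <= 22): swap arr[2] and arr[7], array becomes [22, 12, 22, 27, 29, 13, 38, 38, 38]
i stops at index 3 (arr[3]=27 > 22), j stops at index 5 (arr[5]=13 <= 22): swap arr[3] and arr[5], array becomes [22, 12, 22, 13, 29, 27, 38, 38, 38]
i ends at 4, j ends at 3: the pointers have crossed (j < i), so scanning stops.

Swap pivot arr[0] with arr[3] to place pivot at position 3: [13, 12, 22, 22, 29, 27, 38, 38, 38]
Pivot position: 3

After partitioning with pivot 22, the array becomes [13, 12, 22, 22, 29, 27, 38, 38, 38]. The pivot is placed at index 3. All elements to the left of the pivot are <= 22, and all elements to the right are > 22.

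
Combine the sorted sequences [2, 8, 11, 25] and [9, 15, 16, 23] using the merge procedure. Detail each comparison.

Merging process:

Compare 2 vs 9: take 2 from left. Merged: [2]
Compare 8 vs 9: take 8 from left. Merged: [2, 8]
Compare 11 vs 9: take 9 from right. Merged: [2, 8, 9]
Compare 11 vs 15: take 11 from left. Merged: [2, 8, 9, 11]
Compare 25 vs 15: take 15 from right. Merged: [2, 8, 9, 11, 15]
Compare 25 vs 16: take 16 from right. Merged: [2, 8, 9, 11, 15, 16]
Compare 25 vs 23: take 23 from right. Merged: [2, 8, 9, 11, 15, 16, 23]
Append remaining from left: [25]. Merged: [2, 8, 9, 11, 15, 16, 23, 25]

Final merged array: [2, 8, 9, 11, 15, 16, 23, 25]
Total comparisons: 7

The merged array is [2, 8, 9, 11, 15, 16, 23, 25], requiring 7 comparisons. The merge step runs in O(n) time where n is the total number of elements.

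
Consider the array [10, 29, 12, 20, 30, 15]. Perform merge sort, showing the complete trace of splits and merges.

Merge sort trace:

Split: [10, 29, 12, 20, 30, 15] -> [10, 29, 12] and [20, 30, 15]
  Split: [10, 29, 12] -> [10] and [29, 12]
    Split: [29, 12] -> [29] and [12]
    Merge: [29] + [12] -> [12, 29]
  Merge: [10] + [12, 29] -> [10, 12, 29]
  Split: [20, 30, 15] -> [20] and [30, 15]
    Split: [30, 15] -> [30] and [15]
    Merge: [30] + [15] -> [15, 30]
  Merge: [20] + [15, 30] -> [15, 20, 30]
Merge: [10, 12, 29] + [15, 20, 30] -> [10, 12, 15, 20, 29, 30]

Final sorted array: [10, 12, 15, 20, 29, 30]

The merge sort proceeds by recursively splitting the array and merging sorted halves.
After all merges, the sorted array is [10, 12, 15, 20, 29, 30].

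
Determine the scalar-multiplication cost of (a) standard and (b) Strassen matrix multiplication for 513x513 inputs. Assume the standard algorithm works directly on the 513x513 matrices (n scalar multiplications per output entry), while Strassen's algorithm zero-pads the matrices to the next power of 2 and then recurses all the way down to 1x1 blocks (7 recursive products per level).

Matrix multiplication for 513x513 matrices:

Strassen's algorithm requires power-of-2 dimensions. Pad 513x513 to 1024x1024 (next power of 2).

Standard algorithm: 513^3 = 135005697 multiplications
Strassen's algorithm: 7^(log2(1024)) = 7^10 = 282475249 multiplications
Difference: 135005697 - 282475249 = -147469552 (Strassen uses MORE here due to padding overhead — for small or just-over-power-of-2 n, padding can outweigh the per-level savings)

Standard: 135005697 multiplications (513^3). Strassen: 282475249 multiplications (7^10, after padding to 1024x1024). Strassen reduces 8 recursive multiplications to 7 at each level.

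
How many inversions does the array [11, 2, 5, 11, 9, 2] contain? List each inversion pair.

Finding inversions in [11, 2, 5, 11, 9, 2]:

(0, 1): arr[0]=11 > arr[1]=2
(0, 2): arr[0]=11 > arr[2]=5
(0, 4): arr[0]=11 > arr[4]=9
(0, 5): arr[0]=11 > arr[5]=2
(2, 5): arr[2]=5 > arr[5]=2
(3, 4): arr[3]=11 > arr[4]=9
(3, 5): arr[3]=11 > arr[5]=2
(4, 5): arr[4]=9 > arr[5]=2

Total inversions: 8

The array has 8 inversion(s): (0,1), (0,2), (0,4), (0,5), (2,5), (3,4), (3,5), (4,5). Each pair (i,j) satisfies i < j and arr[i] > arr[j].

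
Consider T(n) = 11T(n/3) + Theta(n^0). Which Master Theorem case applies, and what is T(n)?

Master Theorem for T(n) = 11T(n/3) + O(n^0):

a = 11, b = 3, c = 0
log_b(a) = log_3(11) = 2.1827

Case 1: c = 0 < log_3(11) = 2.1827
T(n) = O(n^(log_3 11))

For T(n) = 11T(n/3) + O(n^0): log_3(11) = 2.1827. This is Case 1 of the Master Theorem (c < log_b(a), work dominated by leaves), giving O(n^(log_3 11)).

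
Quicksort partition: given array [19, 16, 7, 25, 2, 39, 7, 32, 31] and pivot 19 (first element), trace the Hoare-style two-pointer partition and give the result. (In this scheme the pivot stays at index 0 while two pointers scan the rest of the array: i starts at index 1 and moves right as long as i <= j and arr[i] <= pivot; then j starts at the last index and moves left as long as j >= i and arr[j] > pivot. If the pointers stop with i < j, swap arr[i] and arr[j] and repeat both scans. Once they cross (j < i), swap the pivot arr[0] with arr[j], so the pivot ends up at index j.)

Hoare-style two-pointer partition with pivot = 19:

Initial array: [19, 16, 7, 25, 2, 39, 7, 32, 31]

Pointers start at i = 1, j = 8.
i stops at index 3 (arr[3]=25 > 19), j stops at index 6 (arr[6]=7 <= 19): swap arr[3] and arr[6], array becomes [19, 16, 7, 7, 2, 39, 25, 32, 31]
i ends at 5, j ends at 4: the pointers have crossed (j < i), so scanning stops.

Swap pivot arr[0] with arr[4] to place pivot at position 4: [2, 16, 7, 7, 19, 39, 25, 32, 31]
Pivot position: 4

After partitioning with pivot 19, the array becomes [2, 16, 7, 7, 19, 39, 25, 32, 31]. The pivot is placed at index 4. All elements to the left of the pivot are <= 19, and all elements to the right are > 19.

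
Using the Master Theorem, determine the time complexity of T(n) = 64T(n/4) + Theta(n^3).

Master Theorem for T(n) = 64T(n/4) + O(n^3):

a = 64, b = 4, c = 3
log_b(a) = log_4(64) = 3.0000

Case 2: c = 3 = log_4(64) = 3.0000
T(n) = O(n^3 log n) = O(n^3 log n)

For T(n) = 64T(n/4) + O(n^3): log_4(64) = 3.0000. This is Case 2 of the Master Theorem (c = log_b(a), equal work at all levels), giving O(n^3 log n).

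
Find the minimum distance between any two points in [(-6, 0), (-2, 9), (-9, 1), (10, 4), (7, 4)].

Computing all pairwise distances among 5 points:

d((-6, 0), (-2, 9)) = 9.8489
d((-6, 0), (-9, 1)) = 3.1623
d((-6, 0), (10, 4)) = 16.4924
d((-6, 0), (7, 4)) = 13.6015
d((-2, 9), (-9, 1)) = 10.6301
d((-2, 9), (10, 4)) = 13.0
d((-2, 9), (7, 4)) = 10.2956
d((-9, 1), (10, 4)) = 19.2354
d((-9, 1), (7, 4)) = 16.2788
d((10, 4), (7, 4)) = 3.0 <-- minimum

Closest pair: (10, 4) and (7, 4) with distance 3.0

The closest pair is (10, 4) and (7, 4) with Euclidean distance 3.0. For 5 points, brute-force pairwise comparison is shown above. For large n, the divide-and-conquer algorithm (sort by x, recurse on halves, check the dividing strip) achieves O(n log n).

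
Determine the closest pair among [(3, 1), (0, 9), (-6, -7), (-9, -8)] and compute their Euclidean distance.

Computing all pairwise distances among 4 points:

d((3, 1), (0, 9)) = 8.544
d((3, 1), (-6, -7)) = 12.0416
d((3, 1), (-9, -8)) = 15.0
d((0, 9), (-6, -7)) = 17.088
d((0, 9), (-9, -8)) = 19.2354
d((-6, -7), (-9, -8)) = 3.1623 <-- minimum

Closest pair: (-6, -7) and (-9, -8) with distance 3.1623

The closest pair is (-6, -7) and (-9, -8) with Euclidean distance 3.1623. For 4 points, brute-force pairwise comparison is shown above. For large n, the divide-and-conquer algorithm (sort by x, recurse on halves, check the dividing strip) achieves O(n log n).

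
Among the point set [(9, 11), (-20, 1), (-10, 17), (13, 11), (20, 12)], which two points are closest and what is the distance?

Computing all pairwise distances among 5 points:

d((9, 11), (-20, 1)) = 30.6757
d((9, 11), (-10, 17)) = 19.9249
d((9, 11), (13, 11)) = 4.0 <-- minimum
d((9, 11), (20, 12)) = 11.0454
d((-20, 1), (-10, 17)) = 18.868
d((-20, 1), (13, 11)) = 34.4819
d((-20, 1), (20, 12)) = 41.4849
d((-10, 17), (13, 11)) = 23.7697
d((-10, 17), (20, 12)) = 30.4138
d((13, 11), (20, 12)) = 7.0711

Closest pair: (9, 11) and (13, 11) with distance 4.0

The closest pair is (9, 11) and (13, 11) with Euclidean distance 4.0. For 5 points, brute-force pairwise comparison is shown above. For large n, the divide-and-conquer algorithm (sort by x, recurse on halves, check the dividing strip) achieves O(n log n).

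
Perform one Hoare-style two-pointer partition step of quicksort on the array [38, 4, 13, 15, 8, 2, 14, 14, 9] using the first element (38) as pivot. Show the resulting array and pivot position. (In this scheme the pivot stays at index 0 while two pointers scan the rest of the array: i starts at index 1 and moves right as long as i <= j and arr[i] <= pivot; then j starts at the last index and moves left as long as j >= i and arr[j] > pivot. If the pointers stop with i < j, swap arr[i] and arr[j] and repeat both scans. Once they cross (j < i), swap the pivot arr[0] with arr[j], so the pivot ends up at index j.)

Hoare-style two-pointer partition with pivot = 38:

Initial array: [38, 4, 13, 15, 8, 2, 14, 14, 9]

Pointers start at i = 1, j = 8.
i ends at 9, j ends at 8: the pointers have crossed (j < i), so scanning stops.

Swap pivot arr[0] with arr[8] to place pivot at position 8: [9, 4, 13, 15, 8, 2, 14, 14, 38]
Pivot position: 8

After partitioning with pivot 38, the array becomes [9, 4, 13, 15, 8, 2, 14, 14, 38]. The pivot is placed at index 8. All elements to the left of the pivot are <= 38, and all elements to the right are > 38.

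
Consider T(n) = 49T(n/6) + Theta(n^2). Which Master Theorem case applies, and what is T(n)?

Master Theorem for T(n) = 49T(n/6) + O(n^2):

a = 49, b = 6, c = 2
log_b(a) = log_6(49) = 2.1721

Case 1: c = 2 < log_6(49) = 2.1721
T(n) = O(n^(log_6 49))

For T(n) = 49T(n/6) + O(n^2): log_6(49) = 2.1721. This is Case 1 of the Master Theorem (c < log_b(a), work dominated by leaves), giving O(n^(log_6 49)).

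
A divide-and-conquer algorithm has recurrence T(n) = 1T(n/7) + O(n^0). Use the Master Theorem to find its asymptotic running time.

Master Theorem for T(n) = 1T(n/7) + O(n^0):

a = 1, b = 7, c = 0
log_b(a) = log_7(1) = 0.0000

Case 2: c = 0 = log_7(1) = 0.0000
T(n) = O(n^0 log n) = O(log n)

For T(n) = 1T(n/7) + O(n^0): log_7(1) = 0.0000. This is Case 2 of the Master Theorem (c = log_b(a), equal work at all levels), giving O(log n).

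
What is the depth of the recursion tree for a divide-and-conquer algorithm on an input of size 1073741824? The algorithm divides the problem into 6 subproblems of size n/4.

For divide and conquer with division factor 4:

Problem sizes at each level:
Level 0: 1073741824
Level 1: 268435456
Level 2: 67108864
Level 3: 16777216
Level 4: 4194304
Level 5: 1048576
Level 6: 262144
Level 7: 65536
Level 8: 16384
Level 9: 4096
Level 10: 1024
Level 11: 256
Level 12: 64
Level 13: 16
Level 14: 4
Level 15: 1

The root is level 0 and the size-1 base case is level 15 (the tree spans levels 0 through 15, i.e. 16 levels counting the root), so the depth is the number of divisions: log_4(1073741824) = 15

The recursion tree depth is log_4(1073741824) = 15. At each level, the problem size is divided by 4, so it takes 15 divisions to reduce to a base case of size 1. The algorithm makes 6 recursive calls at each level.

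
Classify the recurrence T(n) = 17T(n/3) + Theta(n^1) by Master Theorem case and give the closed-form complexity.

Master Theorem for T(n) = 17T(n/3) + O(n^1):

a = 17, b = 3, c = 1
log_b(a) = log_3(17) = 2.5789

Case 1: c = 1 < log_3(17) = 2.5789
T(n) = O(n^(log_3 17))

For T(n) = 17T(n/3) + O(n^1): log_3(17) = 2.5789. This is Case 1 of the Master Theorem (c < log_b(a), work dominated by leaves), giving O(n^(log_3 17)).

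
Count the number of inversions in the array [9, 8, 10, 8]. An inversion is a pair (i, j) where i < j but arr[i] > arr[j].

Finding inversions in [9, 8, 10, 8]:

(0, 1): arr[0]=9 > arr[1]=8
(0, 3): arr[0]=9 > arr[3]=8
(2, 3): arr[2]=10 > arr[3]=8

Total inversions: 3

The array has 3 inversion(s): (0,1), (0,3), (2,3). Each pair (i,j) satisfies i < j and arr[i] > arr[j].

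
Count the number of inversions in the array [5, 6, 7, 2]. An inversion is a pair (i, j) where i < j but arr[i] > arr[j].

Finding inversions in [5, 6, 7, 2]:

(0, 3): arr[0]=5 > arr[3]=2
(1, 3): arr[1]=6 > arr[3]=2
(2, 3): arr[2]=7 > arr[3]=2

Total inversions: 3

The array has 3 inversion(s): (0,3), (1,3), (2,3). Each pair (i,j) satisfies i < j and arr[i] > arr[j].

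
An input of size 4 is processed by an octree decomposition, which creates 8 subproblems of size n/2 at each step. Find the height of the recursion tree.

For divide and conquer with division factor 2:

Problem sizes at each level:
Level 0: 4
Level 1: 2
Level 2: 1

The root is level 0 and the size-1 base case is level 2 (the tree spans levels 0 through 2, i.e. 3 levels counting the root), so the depth is the number of divisions: log_2(4) = 2

The recursion tree depth is log_2(4) = 2. At each level, the problem size is divided by 2, so it takes 2 divisions to reduce to a base case of size 1. The algorithm makes 8 recursive calls at each level.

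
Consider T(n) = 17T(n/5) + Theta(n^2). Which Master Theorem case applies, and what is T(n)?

Master Theorem for T(n) = 17T(n/5) + O(n^2):

a = 17, b = 5, c = 2
log_b(a) = log_5(17) = 1.7604

Case 3: c = 2 > log_5(17) = 1.7604
T(n) = O(n^2) = O(n^2)

For T(n) = 17T(n/5) + O(n^2): log_5(17) = 1.7604. This is Case 3 of the Master Theorem (c > log_b(a), work dominated by root), giving O(n^2).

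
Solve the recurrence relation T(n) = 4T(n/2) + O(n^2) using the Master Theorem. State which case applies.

Master Theorem for T(n) = 4T(n/2) + O(n^2):

a = 4, b = 2, c = 2
log_b(a) = log_2(4) = 2.0000

Case 2: c = 2 = log_2(4) = 2.0000
T(n) = O(n^2 log n) = O(n^2 log n)

For T(n) = 4T(n/2) + O(n^2): log_2(4) = 2.0000. This is Case 2 of the Master Theorem (c = log_b(a), equal work at all levels), giving O(n^2 log n).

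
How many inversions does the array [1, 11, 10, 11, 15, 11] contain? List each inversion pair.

Finding inversions in [1, 11, 10, 11, 15, 11]:

(1, 2): arr[1]=11 > arr[2]=10
(4, 5): arr[4]=15 > arr[5]=11

Total inversions: 2

The array has 2 inversion(s): (1,2), (4,5). Each pair (i,j) satisfies i < j and arr[i] > arr[j].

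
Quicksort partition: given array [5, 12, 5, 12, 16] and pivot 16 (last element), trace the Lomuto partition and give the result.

Lomuto partition with pivot = 16:

Initial array: [5, 12, 5, 12, 16]

arr[0]=5 <= 16: swap with position 0, array becomes [5, 12, 5, 12, 16]
arr[1]=12 <= 16: swap with position 1, array becomes [5, 12, 5, 12, 16]
arr[2]=5 <= 16: swap with position 2, array becomes [5, 12, 5, 12, 16]
arr[3]=12 <= 16: swap with position 3, array becomes [5, 12, 5, 12, 16]

Place pivot at position 4: [5, 12, 5, 12, 16]
Pivot position: 4

After partitioning with pivot 16, the array becomes [5, 12, 5, 12, 16]. The pivot is placed at index 4. All elements to the left of the pivot are <= 16, and all elements to the right are > 16.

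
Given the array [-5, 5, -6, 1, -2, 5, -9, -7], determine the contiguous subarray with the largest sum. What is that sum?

Using Kadane's algorithm on [-5, 5, -6, 1, -2, 5, -9, -7]:

Scanning through the array:
Position 1 (value 5): max_ending_here = 5, max_so_far = 5
Position 2 (value -6): max_ending_here = -1, max_so_far = 5
Position 3 (value 1): max_ending_here = 1, max_so_far = 5
Position 4 (value -2): max_ending_here = -1, max_so_far = 5
Position 5 (value 5): max_ending_here = 5, max_so_far = 5
Position 6 (value -9): max_ending_here = -4, max_so_far = 5
Position 7 (value -7): max_ending_here = -7, max_so_far = 5

Maximum subarray: [5]
Maximum sum: 5

The maximum subarray is [5] with sum 5. This subarray runs from index 1 to index 1.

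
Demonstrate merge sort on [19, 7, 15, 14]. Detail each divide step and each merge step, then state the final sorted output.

Merge sort trace:

Split: [19, 7, 15, 14] -> [19, 7] and [15, 14]
  Split: [19, 7] -> [19] and [7]
  Merge: [19] + [7] -> [7, 19]
  Split: [15, 14] -> [15] and [14]
  Merge: [15] + [14] -> [14, 15]
Merge: [7, 19] + [14, 15] -> [7, 14, 15, 19]

Final sorted array: [7, 14, 15, 19]

The merge sort proceeds by recursively splitting the array and merging sorted halves.
After all merges, the sorted array is [7, 14, 15, 19].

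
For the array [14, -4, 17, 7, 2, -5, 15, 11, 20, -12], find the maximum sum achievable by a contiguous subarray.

Using Kadane's algorithm on [14, -4, 17, 7, 2, -5, 15, 11, 20, -12]:

Scanning through the array:
Position 1 (value -4): max_ending_here = 10, max_so_far = 14
Position 2 (value 17): max_ending_here = 27, max_so_far = 27
Position 3 (value 7): max_ending_here = 34, max_so_far = 34
Position 4 (value 2): max_ending_here = 36, max_so_far = 36
Position 5 (value -5): max_ending_here = 31, max_so_far = 36
Position 6 (value 15): max_ending_here = 46, max_so_far = 46
Position 7 (value 11): max_ending_here = 57, max_so_far = 57
Position 8 (value 20): max_ending_here = 77, max_so_far = 77
Position 9 (value -12): max_ending_here = 65, max_so_far = 77

Maximum subarray: [14, -4, 17, 7, 2, -5, 15, 11, 20]
Maximum sum: 77

The maximum subarray is [14, -4, 17, 7, 2, -5, 15, 11, 20] with sum 77. This subarray runs from index 0 to index 8.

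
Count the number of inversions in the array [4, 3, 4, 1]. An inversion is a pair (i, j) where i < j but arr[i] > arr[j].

Finding inversions in [4, 3, 4, 1]:

(0, 1): arr[0]=4 > arr[1]=3
(0, 3): arr[0]=4 > arr[3]=1
(1, 3): arr[1]=3 > arr[3]=1
(2, 3): arr[2]=4 > arr[3]=1

Total inversions: 4

The array has 4 inversion(s): (0,1), (0,3), (1,3), (2,3). Each pair (i,j) satisfies i < j and arr[i] > arr[j].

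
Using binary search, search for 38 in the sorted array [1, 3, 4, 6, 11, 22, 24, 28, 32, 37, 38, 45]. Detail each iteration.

Binary search for 38 in [1, 3, 4, 6, 11, 22, 24, 28, 32, 37, 38, 45]:

lo=0, hi=11, mid=5, arr[mid]=22 -> 22 < 38, search right half
lo=6, hi=11, mid=8, arr[mid]=32 -> 32 < 38, search right half
lo=9, hi=11, mid=10, arr[mid]=38 -> Found target at index 10!

Binary search finds 38 at index 10 after 3 comparisons. The search repeatedly halves the search space by comparing with the middle element.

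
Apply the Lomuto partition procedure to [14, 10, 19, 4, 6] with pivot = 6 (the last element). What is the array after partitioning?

Lomuto partition with pivot = 6:

Initial array: [14, 10, 19, 4, 6]

arr[0]=14 > 6: no swap
arr[1]=10 > 6: no swap
arr[2]=19 > 6: no swap
arr[3]=4 <= 6: swap with position 0, array becomes [4, 10, 19, 14, 6]

Place pivot at position 1: [4, 6, 19, 14, 10]
Pivot position: 1

After partitioning with pivot 6, the array becomes [4, 6, 19, 14, 10]. The pivot is placed at index 1. All elements to the left of the pivot are <= 6, and all elements to the right are > 6.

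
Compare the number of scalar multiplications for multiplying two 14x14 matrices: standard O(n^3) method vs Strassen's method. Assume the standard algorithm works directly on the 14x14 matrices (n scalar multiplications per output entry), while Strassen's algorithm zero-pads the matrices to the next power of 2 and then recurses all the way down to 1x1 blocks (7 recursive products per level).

Matrix multiplication for 14x14 matrices:

Strassen's algorithm requires power-of-2 dimensions. Pad 14x14 to 16x16 (next power of 2).

Standard algorithm: 14^3 = 2744 multiplications
Strassen's algorithm: 7^(log2(16)) = 7^4 = 2401 multiplications
Savings: 2744 - 2401 = 343 multiplications

Standard: 2744 multiplications (14^3). Strassen: 2401 multiplications (7^4, after padding to 16x16). Strassen reduces 8 recursive multiplications to 7 at each level.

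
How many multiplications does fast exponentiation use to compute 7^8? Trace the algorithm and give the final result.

Computing 7^8 by squaring (build up from 7^1; each line after the first costs one multiplication):

7^1 = 7
7^2 = (7^1)^2 = 7^2 = 49
7^4 = (7^2)^2 = 49^2 = 2401
7^8 = (7^4)^2 = 2401^2 = 5764801

Result: 5764801
Multiplications needed: 3 (3 lines after 7^1)

7^8 = 5764801. Using exponentiation by squaring, this requires 3 multiplications. The key idea: if the exponent is even, square the half-power; if odd, multiply by the base once.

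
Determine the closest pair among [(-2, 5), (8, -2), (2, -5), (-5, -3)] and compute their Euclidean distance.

Computing all pairwise distances among 4 points:

d((-2, 5), (8, -2)) = 12.2066
d((-2, 5), (2, -5)) = 10.7703
d((-2, 5), (-5, -3)) = 8.544
d((8, -2), (2, -5)) = 6.7082 <-- minimum
d((8, -2), (-5, -3)) = 13.0384
d((2, -5), (-5, -3)) = 7.2801

Closest pair: (8, -2) and (2, -5) with distance 6.7082

The closest pair is (8, -2) and (2, -5) with Euclidean distance 6.7082. For 4 points, brute-force pairwise comparison is shown above. For large n, the divide-and-conquer algorithm (sort by x, recurse on halves, check the dividing strip) achieves O(n log n).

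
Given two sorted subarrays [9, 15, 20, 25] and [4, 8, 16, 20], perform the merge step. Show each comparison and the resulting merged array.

Merging process:

Compare 9 vs 4: take 4 from right. Merged: [4]
Compare 9 vs 8: take 8 from right. Merged: [4, 8]
Compare 9 vs 16: take 9 from left. Merged: [4, 8, 9]
Compare 15 vs 16: take 15 from left. Merged: [4, 8, 9, 15]
Compare 20 vs 16: take 16 from right. Merged: [4, 8, 9, 15, 16]
Compare 20 vs 20: take 20 from left. Merged: [4, 8, 9, 15, 16, 20]
Compare 25 vs 20: take 20 from right. Merged: [4, 8, 9, 15, 16, 20, 20]
Append remaining from left: [25]. Merged: [4, 8, 9, 15, 16, 20, 20, 25]

Final merged array: [4, 8, 9, 15, 16, 20, 20, 25]
Total comparisons: 7

The merged array is [4, 8, 9, 15, 16, 20, 20, 25], requiring 7 comparisons. The merge step runs in O(n) time where n is the total number of elements.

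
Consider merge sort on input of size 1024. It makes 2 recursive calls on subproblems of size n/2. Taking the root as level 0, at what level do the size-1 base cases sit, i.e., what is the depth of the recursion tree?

For divide and conquer with division factor 2:

Problem sizes at each level:
Level 0: 1024
Level 1: 512
Level 2: 256
Level 3: 128
Level 4: 64
Level 5: 32
Level 6: 16
Level 7: 8
Level 8: 4
Level 9: 2
Level 10: 1

The root is level 0 and the size-1 base case is level 10 (the tree spans levels 0 through 10, i.e. 11 levels counting the root), so the depth is the number of divisions: log_2(1024) = 10

The recursion tree depth is log_2(1024) = 10. At each level, the problem size is divided by 2, so it takes 10 divisions to reduce to a base case of size 1. The algorithm makes 2 recursive calls at each level.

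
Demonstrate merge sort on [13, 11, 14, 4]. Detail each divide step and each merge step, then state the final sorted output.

Merge sort trace:

Split: [13, 11, 14, 4] -> [13, 11] and [14, 4]
  Split: [13, 11] -> [13] and [11]
  Merge: [13] + [11] -> [11, 13]
  Split: [14, 4] -> [14] and [4]
  Merge: [14] + [4] -> [4, 14]
Merge: [11, 13] + [4, 14] -> [4, 11, 13, 14]

Final sorted array: [4, 11, 13, 14]

The merge sort proceeds by recursively splitting the array and merging sorted halves.
After all merges, the sorted array is [4, 11, 13, 14].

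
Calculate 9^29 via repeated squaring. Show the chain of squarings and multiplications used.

Computing 9^29 by squaring (build up from 9^1; each line after the first costs one multiplication):

9^1 = 9
9^2 = (9^1)^2 = 9^2 = 81
9^3 = 9 * 9^2 = 9 * 81 = 729
9^6 = (9^3)^2 = 729^2 = 531441
9^7 = 9 * 9^6 = 9 * 531441 = 4782969
9^14 = (9^7)^2 = 4782969^2 = 22876792454961
9^28 = (9^14)^2 = 22876792454961^2 = 523347633027360537213511521
9^29 = 9 * 9^28 = 9 * 523347633027360537213511521 = 4710128697246244834921603689

Result: 4710128697246244834921603689
Multiplications needed: 7 (7 lines after 9^1)

9^29 = 4710128697246244834921603689. Using exponentiation by squaring, this requires 7 multiplications. The key idea: if the exponent is even, square the half-power; if odd, multiply by the base once.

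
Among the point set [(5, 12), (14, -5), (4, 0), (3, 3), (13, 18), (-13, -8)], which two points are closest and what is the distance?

Computing all pairwise distances among 6 points:

d((5, 12), (14, -5)) = 19.2354
d((5, 12), (4, 0)) = 12.0416
d((5, 12), (3, 3)) = 9.2195
d((5, 12), (13, 18)) = 10.0
d((5, 12), (-13, -8)) = 26.9072
d((14, -5), (4, 0)) = 11.1803
d((14, -5), (3, 3)) = 13.6015
d((14, -5), (13, 18)) = 23.0217
d((14, -5), (-13, -8)) = 27.1662
d((4, 0), (3, 3)) = 3.1623 <-- minimum
d((4, 0), (13, 18)) = 20.1246
d((4, 0), (-13, -8)) = 18.7883
d((3, 3), (13, 18)) = 18.0278
d((3, 3), (-13, -8)) = 19.4165
d((13, 18), (-13, -8)) = 36.7696

Closest pair: (4, 0) and (3, 3) with distance 3.1623

The closest pair is (4, 0) and (3, 3) with Euclidean distance 3.1623. For 6 points, brute-force pairwise comparison is shown above. For large n, the divide-and-conquer algorithm (sort by x, recurse on halves, check the dividing strip) achieves O(n log n).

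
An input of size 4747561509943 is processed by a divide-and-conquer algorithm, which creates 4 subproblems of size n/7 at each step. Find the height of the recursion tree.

For divide and conquer with division factor 7:

Problem sizes at each level:
Level 0: 4747561509943
Level 1: 678223072849
Level 2: 96889010407
Level 3: 13841287201
Level 4: 1977326743
Level 5: 282475249
Level 6: 40353607
Level 7: 5764801
Level 8: 823543
Level 9: 117649
Level 10: 16807
Level 11: 2401
Level 12: 343
Level 13: 49
Level 14: 7
Level 15: 1

The root is level 0 and the size-1 base case is level 15 (the tree spans levels 0 through 15, i.e. 16 levels counting the root), so the depth is the number of divisions: log_7(4747561509943) = 15

The recursion tree depth is log_7(4747561509943) = 15. At each level, the problem size is divided by 7, so it takes 15 divisions to reduce to a base case of size 1. The algorithm makes 4 recursive calls at each level.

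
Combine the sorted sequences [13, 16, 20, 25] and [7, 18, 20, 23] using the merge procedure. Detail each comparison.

Merging process:

Compare 13 vs 7: take 7 from right. Merged: [7]
Compare 13 vs 18: take 13 from left. Merged: [7, 13]
Compare 16 vs 18: take 16 from left. Merged: [7, 13, 16]
Compare 20 vs 18: take 18 from right. Merged: [7, 13, 16, 18]
Compare 20 vs 20: take 20 from left. Merged: [7, 13, 16, 18, 20]
Compare 25 vs 20: take 20 from right. Merged: [7, 13, 16, 18, 20, 20]
Compare 25 vs 23: take 23 from right. Merged: [7, 13, 16, 18, 20, 20, 23]
Append remaining from left: [25]. Merged: [7, 13, 16, 18, 20, 20, 23, 25]

Final merged array: [7, 13, 16, 18, 20, 20, 23, 25]
Total comparisons: 7

The merged array is [7, 13, 16, 18, 20, 20, 23, 25], requiring 7 comparisons. The merge step runs in O(n) time where n is the total number of elements.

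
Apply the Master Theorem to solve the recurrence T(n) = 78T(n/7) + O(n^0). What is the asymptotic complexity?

Master Theorem for T(n) = 78T(n/7) + O(n^0):

a = 78, b = 7, c = 0
log_b(a) = log_7(78) = 2.2389

Case 1: c = 0 < log_7(78) = 2.2389
T(n) = O(n^(log_7 78))

For T(n) = 78T(n/7) + O(n^0): log_7(78) = 2.2389. This is Case 1 of the Master Theorem (c < log_b(a), work dominated by leaves), giving O(n^(log_7 78)).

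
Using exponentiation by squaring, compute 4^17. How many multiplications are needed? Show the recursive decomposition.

Computing 4^17 by squaring (build up from 4^1; each line after the first costs one multiplication):

4^1 = 4
4^2 = (4^1)^2 = 4^2 = 16
4^4 = (4^2)^2 = 16^2 = 256
4^8 = (4^4)^2 = 256^2 = 65536
4^16 = (4^8)^2 = 65536^2 = 4294967296
4^17 = 4 * 4^16 = 4 * 4294967296 = 17179869184

Result: 17179869184
Multiplications needed: 5 (5 lines after 4^1)

4^17 = 17179869184. Using exponentiation by squaring, this requires 5 multiplications. The key idea: if the exponent is even, square the half-power; if odd, multiply by the base once.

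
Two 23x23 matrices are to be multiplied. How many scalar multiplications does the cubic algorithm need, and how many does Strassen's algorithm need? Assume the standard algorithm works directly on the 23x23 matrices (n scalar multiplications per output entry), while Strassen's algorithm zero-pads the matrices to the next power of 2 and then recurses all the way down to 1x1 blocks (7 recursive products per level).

Matrix multiplication for 23x23 matrices:

Strassen's algorithm requires power-of-2 dimensions. Pad 23x23 to 32x32 (next power of 2).

Standard algorithm: 23^3 = 12167 multiplications
Strassen's algorithm: 7^(log2(32)) = 7^5 = 16807 multiplications
Difference: 12167 - 16807 = -4640 (Strassen uses MORE here due to padding overhead — for small or just-over-power-of-2 n, padding can outweigh the per-level savings)

Standard: 12167 multiplications (23^3). Strassen: 16807 multiplications (7^5, after padding to 32x32). Strassen reduces 8 recursive multiplications to 7 at each level.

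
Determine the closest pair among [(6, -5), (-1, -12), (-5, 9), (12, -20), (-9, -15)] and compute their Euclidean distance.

Computing all pairwise distances among 5 points:

d((6, -5), (-1, -12)) = 9.8995
d((6, -5), (-5, 9)) = 17.8045
d((6, -5), (12, -20)) = 16.1555
d((6, -5), (-9, -15)) = 18.0278
d((-1, -12), (-5, 9)) = 21.3776
d((-1, -12), (12, -20)) = 15.2643
d((-1, -12), (-9, -15)) = 8.544 <-- minimum
d((-5, 9), (12, -20)) = 33.6155
d((-5, 9), (-9, -15)) = 24.3311
d((12, -20), (-9, -15)) = 21.587

Closest pair: (-1, -12) and (-9, -15) with distance 8.544

The closest pair is (-1, -12) and (-9, -15) with Euclidean distance 8.544. For 5 points, brute-force pairwise comparison is shown above. For large n, the divide-and-conquer algorithm (sort by x, recurse on halves, check the dividing strip) achieves O(n log n).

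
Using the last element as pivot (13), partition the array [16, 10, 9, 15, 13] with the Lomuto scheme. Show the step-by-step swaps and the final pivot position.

Lomuto partition with pivot = 13:

Initial array: [16, 10, 9, 15, 13]

arr[0]=16 > 13: no swap
arr[1]=10 <= 13: swap with position 0, array becomes [10, 16, 9, 15, 13]
arr[2]=9 <= 13: swap with position 1, array becomes [10, 9, 16, 15, 13]
arr[3]=15 > 13: no swap

Place pivot at position 2: [10, 9, 13, 15, 16]
Pivot position: 2

After partitioning with pivot 13, the array becomes [10, 9, 13, 15, 16]. The pivot is placed at index 2. All elements to the left of the pivot are <= 13, and all elements to the right are > 13.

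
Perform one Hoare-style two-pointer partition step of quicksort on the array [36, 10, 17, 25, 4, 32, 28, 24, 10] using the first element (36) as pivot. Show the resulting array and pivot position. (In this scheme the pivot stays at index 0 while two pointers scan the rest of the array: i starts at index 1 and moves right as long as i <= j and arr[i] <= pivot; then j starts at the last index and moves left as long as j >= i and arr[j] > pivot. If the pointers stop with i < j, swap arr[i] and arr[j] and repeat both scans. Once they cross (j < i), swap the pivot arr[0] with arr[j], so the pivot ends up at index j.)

Hoare-style two-pointer partition with pivot = 36:

Initial array: [36, 10, 17, 25, 4, 32, 28, 24, 10]

Pointers start at i = 1, j = 8.
i ends at 9, j ends at 8: the pointers have crossed (j < i), so scanning stops.

Swap pivot arr[0] with arr[8] to place pivot at position 8: [10, 10, 17, 25, 4, 32, 28, 24, 36]
Pivot position: 8

After partitioning with pivot 36, the array becomes [10, 10, 17, 25, 4, 32, 28, 24, 36]. The pivot is placed at index 8. All elements to the left of the pivot are <= 36, and all elements to the right are > 36.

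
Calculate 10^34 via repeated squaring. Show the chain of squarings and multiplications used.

Computing 10^34 by squaring (build up from 10^1; each line after the first costs one multiplication):

10^1 = 10
10^2 = (10^1)^2 = 10^2 = 100
10^4 = (10^2)^2 = 100^2 = 10000
10^8 = (10^4)^2 = 10000^2 = 100000000
10^16 = (10^8)^2 = 100000000^2 = 10000000000000000
10^17 = 10 * 10^16 = 10 * 10000000000000000 = 100000000000000000
10^34 = (10^17)^2 = 100000000000000000^2 = 10000000000000000000000000000000000

Result: 10000000000000000000000000000000000
Multiplications needed: 6 (6 lines after 10^1)

10^34 = 10000000000000000000000000000000000. Using exponentiation by squaring, this requires 6 multiplications. The key idea: if the exponent is even, square the half-power; if odd, multiply by the base once.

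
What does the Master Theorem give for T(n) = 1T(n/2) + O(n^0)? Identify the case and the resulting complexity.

Master Theorem for T(n) = 1T(n/2) + O(n^0):

a = 1, b = 2, c = 0
log_b(a) = log_2(1) = 0.0000

Case 2: c = 0 = log_2(1) = 0.0000
T(n) = O(n^0 log n) = O(log n)

For T(n) = 1T(n/2) + O(n^0): log_2(1) = 0.0000. This is Case 2 of the Master Theorem (c = log_b(a), equal work at all levels), giving O(log n).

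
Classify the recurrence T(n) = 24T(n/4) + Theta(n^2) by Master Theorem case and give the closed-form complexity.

Master Theorem for T(n) = 24T(n/4) + O(n^2):

a = 24, b = 4, c = 2
log_b(a) = log_4(24) = 2.2925

Case 1: c = 2 < log_4(24) = 2.2925
T(n) = O(n^(log_4 24))

For T(n) = 24T(n/4) + O(n^2): log_4(24) = 2.2925. This is Case 1 of the Master Theorem (c < log_b(a), work dominated by leaves), giving O(n^(log_4 24)).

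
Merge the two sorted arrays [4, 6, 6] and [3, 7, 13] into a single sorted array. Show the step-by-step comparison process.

Merging process:

Compare 4 vs 3: take 3 from right. Merged: [3]
Compare 4 vs 7: take 4 from left. Merged: [3, 4]
Compare 6 vs 7: take 6 from left. Merged: [3, 4, 6]
Compare 6 vs 7: take 6 from left. Merged: [3, 4, 6, 6]
Append remaining from right: [7, 13]. Merged: [3, 4, 6, 6, 7, 13]

Final merged array: [3, 4, 6, 6, 7, 13]
Total comparisons: 4

The merged array is [3, 4, 6, 6, 7, 13], requiring 4 comparisons. The merge step runs in O(n) time where n is the total number of elements.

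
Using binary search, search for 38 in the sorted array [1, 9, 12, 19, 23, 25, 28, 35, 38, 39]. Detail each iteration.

Binary search for 38 in [1, 9, 12, 19, 23, 25, 28, 35, 38, 39]:

lo=0, hi=9, mid=4, arr[mid]=23 -> 23 < 38, search right half
lo=5, hi=9, mid=7, arr[mid]=35 -> 35 < 38, search right half
lo=8, hi=9, mid=8, arr[mid]=38 -> Found target at index 8!

Binary search finds 38 at index 8 after 3 comparisons. The search repeatedly halves the search space by comparing with the middle element.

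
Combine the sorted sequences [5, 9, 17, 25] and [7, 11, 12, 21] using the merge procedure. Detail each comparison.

Merging process:

Compare 5 vs 7: take 5 from left. Merged: [5]
Compare 9 vs 7: take 7 from right. Merged: [5, 7]
Compare 9 vs 11: take 9 from left. Merged: [5, 7, 9]
Compare 17 vs 11: take 11 from right. Merged: [5, 7, 9, 11]
Compare 17 vs 12: take 12 from right. Merged: [5, 7, 9, 11, 12]
Compare 17 vs 21: take 17 from left. Merged: [5, 7, 9, 11, 12, 17]
Compare 25 vs 21: take 21 from right. Merged: [5, 7, 9, 11, 12, 17, 21]
Append remaining from left: [25]. Merged: [5, 7, 9, 11, 12, 17, 21, 25]

Final merged array: [5, 7, 9, 11, 12, 17, 21, 25]
Total comparisons: 7

The merged array is [5, 7, 9, 11, 12, 17, 21, 25], requiring 7 comparisons. The merge step runs in O(n) time where n is the total number of elements.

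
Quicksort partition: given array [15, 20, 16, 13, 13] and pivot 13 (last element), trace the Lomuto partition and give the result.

Lomuto partition with pivot = 13:

Initial array: [15, 20, 16, 13, 13]

arr[0]=15 > 13: no swap
arr[1]=20 > 13: no swap
arr[2]=16 > 13: no swap
arr[3]=13 <= 13: swap with position 0, array becomes [13, 20, 16, 15, 13]

Place pivot at position 1: [13, 13, 16, 15, 20]
Pivot position: 1

After partitioning with pivot 13, the array becomes [13, 13, 16, 15, 20]. The pivot is placed at index 1. All elements to the left of the pivot are <= 13, and all elements to the right are > 13.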